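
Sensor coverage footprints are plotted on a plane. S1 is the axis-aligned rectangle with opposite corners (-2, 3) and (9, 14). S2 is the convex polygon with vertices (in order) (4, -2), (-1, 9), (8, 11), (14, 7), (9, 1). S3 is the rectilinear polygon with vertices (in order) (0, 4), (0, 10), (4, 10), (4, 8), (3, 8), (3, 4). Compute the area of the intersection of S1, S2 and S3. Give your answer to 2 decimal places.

16.86

The intersection is the polygon with vertices (0,6.8), (0,9.222), (3.5,10), (4,10), (4,8), (3,8), (3,4), (1.273,4).
By the shoelace formula its area is 16.86.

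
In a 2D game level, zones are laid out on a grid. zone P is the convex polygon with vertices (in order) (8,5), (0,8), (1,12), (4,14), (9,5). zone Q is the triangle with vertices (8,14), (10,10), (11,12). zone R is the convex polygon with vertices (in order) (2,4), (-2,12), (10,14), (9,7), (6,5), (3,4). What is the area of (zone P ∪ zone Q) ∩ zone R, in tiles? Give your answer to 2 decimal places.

|zone P ∪ zone Q| = 43.5.
|(zone P ∪ zone Q) ∩ zone R| = 38.39.

38.39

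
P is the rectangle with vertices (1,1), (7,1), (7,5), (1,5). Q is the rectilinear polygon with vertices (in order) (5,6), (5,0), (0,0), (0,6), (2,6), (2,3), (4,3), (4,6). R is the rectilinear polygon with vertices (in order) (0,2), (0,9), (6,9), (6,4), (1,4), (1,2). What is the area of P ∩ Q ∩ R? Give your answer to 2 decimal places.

2.00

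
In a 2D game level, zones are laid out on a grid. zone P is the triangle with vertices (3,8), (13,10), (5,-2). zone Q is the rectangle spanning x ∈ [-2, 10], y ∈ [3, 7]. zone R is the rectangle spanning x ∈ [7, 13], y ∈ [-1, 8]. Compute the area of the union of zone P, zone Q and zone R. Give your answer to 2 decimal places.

By inclusion–exclusion:
Individual areas: |zone P| = 52, |zone Q| = 48, |zone R| = 54.
|zone P∩zone Q| = 23.5167.
|zone P∩zone R| = 16.3333.
|zone Q∩zone R|: x∈[7,10], y∈[3,7] → 3·4 = 12.
|zone P∩zone Q∩zone R| = 9.9167.
|zone P ∪ zone Q ∪ zone R| = 154 − 51.85 + 9.9167 = 112.07.

112.07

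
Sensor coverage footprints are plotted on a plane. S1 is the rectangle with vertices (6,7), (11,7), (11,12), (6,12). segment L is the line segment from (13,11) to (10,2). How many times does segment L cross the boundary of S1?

The segment lies entirely outside S1 and never meets its boundary.

0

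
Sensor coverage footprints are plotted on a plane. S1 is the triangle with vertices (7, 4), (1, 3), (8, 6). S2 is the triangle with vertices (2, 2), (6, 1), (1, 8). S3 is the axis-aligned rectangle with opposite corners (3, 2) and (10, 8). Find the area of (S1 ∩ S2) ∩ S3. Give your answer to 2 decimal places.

0.62

The region (S1 ∩ S2) ∩ S3 is the polygon with vertices (3.734,4.172), (4.191,3.532), (3,3.333), (3,3.857).
By the shoelace formula its area is 0.62.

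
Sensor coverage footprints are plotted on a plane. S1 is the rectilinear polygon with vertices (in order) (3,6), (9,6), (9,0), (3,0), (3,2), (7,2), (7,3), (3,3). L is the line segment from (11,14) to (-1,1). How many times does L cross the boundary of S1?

2

The segment meets the boundary at (3,5.333), (3.615,6).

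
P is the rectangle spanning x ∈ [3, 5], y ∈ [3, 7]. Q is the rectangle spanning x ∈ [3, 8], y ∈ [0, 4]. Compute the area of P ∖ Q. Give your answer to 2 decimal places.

|P∩Q|: x∈[3,5], y∈[3,4] → 2·1 = 2.
|P| = 8.
|P ∖ Q| = |P| − |P∩Q| = 8 − 2 = 6.00.

6.00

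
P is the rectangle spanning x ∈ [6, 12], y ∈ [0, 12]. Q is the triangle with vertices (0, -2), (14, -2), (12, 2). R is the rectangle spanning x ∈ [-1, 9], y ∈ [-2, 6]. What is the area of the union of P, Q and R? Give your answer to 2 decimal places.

By inclusion–exclusion:
Individual areas: |P| = 72, |Q| = 28, |R| = 80.
|P∩Q| = 6.
|P∩R|: x∈[6,9], y∈[0,6] → 3·6 = 18.
|Q∩R| = 13.5.
|P∩Q∩R| = 1.5.
|P ∪ Q ∪ R| = 180 − 37.5 + 1.5 = 144.00.

144.00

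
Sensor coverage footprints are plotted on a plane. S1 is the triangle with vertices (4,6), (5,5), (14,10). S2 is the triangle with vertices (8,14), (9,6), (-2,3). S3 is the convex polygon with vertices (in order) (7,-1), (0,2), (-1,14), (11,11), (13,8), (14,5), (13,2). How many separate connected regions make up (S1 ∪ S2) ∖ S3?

(S1 ∪ S2) ∖ S3 splits into 3 disjoint pieces (area 0.244, area 1.361, area 2.2016).

3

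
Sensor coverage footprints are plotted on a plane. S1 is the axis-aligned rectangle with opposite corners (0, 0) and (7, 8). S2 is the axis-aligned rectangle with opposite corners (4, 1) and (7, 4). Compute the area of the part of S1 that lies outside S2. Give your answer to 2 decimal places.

47.00

|S1∩S2|: x∈[4,7], y∈[1,4] → 3·3 = 9.
|S1| = 56.
|S1 ∖ S2| = |S1| − |S1∩S2| = 56 − 9 = 47.00.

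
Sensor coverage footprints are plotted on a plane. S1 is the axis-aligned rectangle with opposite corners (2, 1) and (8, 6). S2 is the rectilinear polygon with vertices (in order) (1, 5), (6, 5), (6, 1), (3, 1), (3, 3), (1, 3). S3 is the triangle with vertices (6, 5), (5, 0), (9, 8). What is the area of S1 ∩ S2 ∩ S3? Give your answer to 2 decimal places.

The intersection is the polygon with vertices (6,2), (5.5,1), (5.2,1), (6,5).
By the shoelace formula its area is 1.35.

1.35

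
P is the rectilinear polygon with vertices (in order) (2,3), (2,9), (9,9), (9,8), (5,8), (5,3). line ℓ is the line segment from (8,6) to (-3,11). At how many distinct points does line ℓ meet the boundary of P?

The segment meets the boundary at (2,8.727), (5,7.364).

2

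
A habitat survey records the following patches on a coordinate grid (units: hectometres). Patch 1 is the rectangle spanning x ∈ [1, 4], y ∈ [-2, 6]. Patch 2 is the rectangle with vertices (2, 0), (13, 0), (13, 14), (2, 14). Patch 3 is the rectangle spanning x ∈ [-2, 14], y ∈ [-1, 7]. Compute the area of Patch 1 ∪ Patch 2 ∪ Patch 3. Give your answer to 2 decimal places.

By inclusion–exclusion:
Individual areas: |Patch 1| = 24, |Patch 2| = 154, |Patch 3| = 128.
|Patch 1∩Patch 2|: x∈[2,4], y∈[0,6] → 2·6 = 12.
|Patch 1∩Patch 3|: x∈[1,4], y∈[-1,6] → 3·7 = 21.
|Patch 2∩Patch 3|: x∈[2,13], y∈[0,7] → 11·7 = 77.
|Patch 1∩Patch 2∩Patch 3| = 12.
|Patch 1 ∪ Patch 2 ∪ Patch 3| = 306 − 110 + 12 = 208.00.

208.00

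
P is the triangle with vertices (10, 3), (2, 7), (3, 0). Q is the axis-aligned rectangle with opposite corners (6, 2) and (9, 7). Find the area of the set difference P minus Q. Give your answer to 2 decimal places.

19.63

|P| = 26, |P∩Q| = 6.369.
|P ∖ Q| = |P| − |P∩Q| = 26 − 6.369 = 19.63.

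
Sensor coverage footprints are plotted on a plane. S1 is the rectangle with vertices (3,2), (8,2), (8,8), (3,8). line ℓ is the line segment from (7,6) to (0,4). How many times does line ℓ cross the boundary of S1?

The segment meets the boundary at (3,4.857).

1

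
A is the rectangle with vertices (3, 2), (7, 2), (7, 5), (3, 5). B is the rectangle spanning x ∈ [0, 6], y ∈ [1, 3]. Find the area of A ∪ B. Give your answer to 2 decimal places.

By inclusion–exclusion:
Individual areas: |A| = 12, |B| = 12.
|A∩B|: x∈[3,6], y∈[2,3] → 3·1 = 3.
|A ∪ B| = 24 − 3 = 21.00.

21.00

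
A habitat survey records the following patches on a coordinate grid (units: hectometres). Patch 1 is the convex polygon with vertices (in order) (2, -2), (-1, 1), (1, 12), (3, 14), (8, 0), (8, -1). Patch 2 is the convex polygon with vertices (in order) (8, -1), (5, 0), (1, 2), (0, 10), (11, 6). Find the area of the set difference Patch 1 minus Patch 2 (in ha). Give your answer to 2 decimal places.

35.55

|Patch 1| = 84.5, |Patch 1∩Patch 2| = 48.9539.
|Patch 1 ∖ Patch 2| = |Patch 1| − |Patch 1∩Patch 2| = 84.5 − 48.9539 = 35.55.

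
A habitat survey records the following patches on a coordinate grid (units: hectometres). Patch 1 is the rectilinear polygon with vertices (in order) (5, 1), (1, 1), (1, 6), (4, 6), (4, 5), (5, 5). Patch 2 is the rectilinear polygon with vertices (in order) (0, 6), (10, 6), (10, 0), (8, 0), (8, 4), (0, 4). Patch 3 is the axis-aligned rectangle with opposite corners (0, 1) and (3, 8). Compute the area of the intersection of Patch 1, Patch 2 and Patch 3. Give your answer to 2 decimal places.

4.00

The intersection is the polygon with vertices (3,6), (3,4), (1,4), (1,6).
By the shoelace formula its area is 4.00.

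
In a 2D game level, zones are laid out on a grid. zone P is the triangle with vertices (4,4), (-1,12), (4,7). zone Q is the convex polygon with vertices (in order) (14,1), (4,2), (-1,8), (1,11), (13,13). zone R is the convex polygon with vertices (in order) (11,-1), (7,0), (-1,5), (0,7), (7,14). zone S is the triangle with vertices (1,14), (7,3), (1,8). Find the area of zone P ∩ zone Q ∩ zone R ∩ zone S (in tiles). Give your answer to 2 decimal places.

The intersection is the polygon with vertices (4,5.5), (2.043,7.13), (1.308,8.308), (2,9), (4,7).
By the shoelace formula its area is 3.96.

3.96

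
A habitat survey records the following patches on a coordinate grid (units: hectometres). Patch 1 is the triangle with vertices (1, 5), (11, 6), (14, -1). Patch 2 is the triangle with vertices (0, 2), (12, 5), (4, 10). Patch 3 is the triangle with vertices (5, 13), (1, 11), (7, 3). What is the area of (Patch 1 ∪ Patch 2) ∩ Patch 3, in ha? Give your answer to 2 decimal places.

The region (Patch 1 ∪ Patch 2) ∩ Patch 3 is the polygon with vertices (4,10), (5.829,8.857), (7,3), (3.1,8.2).
By the shoelace formula its area is 10.54.

10.54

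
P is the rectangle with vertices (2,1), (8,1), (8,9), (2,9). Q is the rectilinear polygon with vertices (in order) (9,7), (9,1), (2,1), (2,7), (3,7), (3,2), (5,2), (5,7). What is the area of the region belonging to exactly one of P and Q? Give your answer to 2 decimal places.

|P| = 48, |Q| = 32, |P∩Q| = 26.
|P △ Q| = |P| + |Q| − 2·|P∩Q| = 48 + 32 − 52 = 28.00.

28.00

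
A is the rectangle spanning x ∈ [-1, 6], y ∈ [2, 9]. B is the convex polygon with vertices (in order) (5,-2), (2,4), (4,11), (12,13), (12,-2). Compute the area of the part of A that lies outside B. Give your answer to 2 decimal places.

25.57

|A| = 49, |A∩B| = 23.4286.
|A ∖ B| = |A| − |A∩B| = 49 − 23.4286 = 25.57.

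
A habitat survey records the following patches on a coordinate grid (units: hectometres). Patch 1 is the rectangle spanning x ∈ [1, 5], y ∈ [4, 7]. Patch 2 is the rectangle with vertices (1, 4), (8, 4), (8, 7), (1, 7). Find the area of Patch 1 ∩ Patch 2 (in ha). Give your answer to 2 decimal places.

12.00

|Patch 1∩Patch 2|: x∈[1,5], y∈[4,7] → 4·3 = 12.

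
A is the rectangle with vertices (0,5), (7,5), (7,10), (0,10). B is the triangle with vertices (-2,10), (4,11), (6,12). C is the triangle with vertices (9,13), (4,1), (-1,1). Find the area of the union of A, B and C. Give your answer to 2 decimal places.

56.22

By inclusion–exclusion:
Individual areas: |A| = 35, |B| = 2, |C| = 30.
|A∩B| = 0.
|A∩C| = 10.7833.
|B∩C| = 0.
|A∩B∩C| = 0.
|A ∪ B ∪ C| = 67 − 10.7833 + 0 = 56.22.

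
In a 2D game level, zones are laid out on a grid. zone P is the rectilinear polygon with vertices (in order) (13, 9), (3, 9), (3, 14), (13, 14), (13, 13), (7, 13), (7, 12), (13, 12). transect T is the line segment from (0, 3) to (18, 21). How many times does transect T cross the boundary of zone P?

The segment meets the boundary at (11,14), (10,13), (9,12), (6,9).

4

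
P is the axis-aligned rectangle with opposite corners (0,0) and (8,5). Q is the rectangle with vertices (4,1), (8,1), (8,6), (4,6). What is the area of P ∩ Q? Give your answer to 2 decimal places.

16.00

|P∩Q|: x∈[4,8], y∈[1,5] → 4·4 = 16.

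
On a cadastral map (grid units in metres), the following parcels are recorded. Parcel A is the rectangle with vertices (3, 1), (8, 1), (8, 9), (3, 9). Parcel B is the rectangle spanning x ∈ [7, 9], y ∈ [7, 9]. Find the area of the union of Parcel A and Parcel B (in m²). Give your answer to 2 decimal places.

42.00

By inclusion–exclusion:
Individual areas: |Parcel A| = 40, |Parcel B| = 4.
|Parcel A∩Parcel B|: x∈[7,8], y∈[7,9] → 1·2 = 2.
|Parcel A ∪ Parcel B| = 44 − 2 = 42.00.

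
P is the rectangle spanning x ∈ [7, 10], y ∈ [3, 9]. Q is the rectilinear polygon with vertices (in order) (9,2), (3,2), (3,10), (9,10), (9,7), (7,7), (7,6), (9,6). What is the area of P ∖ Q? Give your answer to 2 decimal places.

8.00

|P| = 18, |P∩Q| = 10.
|P ∖ Q| = |P| − |P∩Q| = 18 − 10 = 8.00.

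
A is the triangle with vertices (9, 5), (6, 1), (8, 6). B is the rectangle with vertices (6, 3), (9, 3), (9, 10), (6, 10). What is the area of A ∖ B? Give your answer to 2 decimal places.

0.70

|A| = 3.5, |A∩B| = 2.8.
|A ∖ B| = |A| − |A∩B| = 3.5 − 2.8 = 0.70.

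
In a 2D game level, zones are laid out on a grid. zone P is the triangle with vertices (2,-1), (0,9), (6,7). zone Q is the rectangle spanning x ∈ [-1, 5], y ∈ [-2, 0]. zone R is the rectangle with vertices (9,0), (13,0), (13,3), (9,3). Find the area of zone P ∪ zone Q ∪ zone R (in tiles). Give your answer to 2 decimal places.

By inclusion–exclusion:
Individual areas: |zone P| = 28, |zone Q| = 12, |zone R| = 12.
|zone P∩zone Q| = 0.35.
|zone P∩zone R| = 0.
|zone Q∩zone R| = 0 (no overlap).
|zone P∩zone Q∩zone R| = 0.
|zone P ∪ zone Q ∪ zone R| = 52 − 0.35 + 0 = 51.65.

51.65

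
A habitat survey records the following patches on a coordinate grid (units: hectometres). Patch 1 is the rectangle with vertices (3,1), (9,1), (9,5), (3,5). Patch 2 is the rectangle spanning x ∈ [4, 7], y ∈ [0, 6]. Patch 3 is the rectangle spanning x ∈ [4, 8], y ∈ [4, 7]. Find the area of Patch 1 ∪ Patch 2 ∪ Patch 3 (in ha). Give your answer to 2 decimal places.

35.00

By inclusion–exclusion:
Individual areas: |Patch 1| = 24, |Patch 2| = 18, |Patch 3| = 12.
|Patch 1∩Patch 2|: x∈[4,7], y∈[1,5] → 3·4 = 12.
|Patch 1∩Patch 3|: x∈[4,8], y∈[4,5] → 4·1 = 4.
|Patch 2∩Patch 3|: x∈[4,7], y∈[4,6] → 3·2 = 6.
|Patch 1∩Patch 2∩Patch 3| = 3.
|Patch 1 ∪ Patch 2 ∪ Patch 3| = 54 − 22 + 3 = 35.00.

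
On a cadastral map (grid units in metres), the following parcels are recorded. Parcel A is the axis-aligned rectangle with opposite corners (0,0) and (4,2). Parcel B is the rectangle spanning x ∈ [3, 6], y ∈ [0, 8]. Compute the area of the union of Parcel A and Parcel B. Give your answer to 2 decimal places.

By inclusion–exclusion:
Individual areas: |Parcel A| = 8, |Parcel B| = 24.
|Parcel A∩Parcel B|: x∈[3,4], y∈[0,2] → 1·2 = 2.
|Parcel A ∪ Parcel B| = 32 − 2 = 30.00.

30.00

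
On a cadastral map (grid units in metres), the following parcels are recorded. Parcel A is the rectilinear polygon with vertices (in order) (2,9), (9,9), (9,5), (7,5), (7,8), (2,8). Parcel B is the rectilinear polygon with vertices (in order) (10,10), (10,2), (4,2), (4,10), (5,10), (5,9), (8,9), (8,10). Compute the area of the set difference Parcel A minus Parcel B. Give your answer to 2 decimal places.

2.00

|Parcel A| = 13, |Parcel A∩Parcel B| = 11.
|Parcel A ∖ Parcel B| = |Parcel A| − |Parcel A∩Parcel B| = 13 − 11 = 2.00.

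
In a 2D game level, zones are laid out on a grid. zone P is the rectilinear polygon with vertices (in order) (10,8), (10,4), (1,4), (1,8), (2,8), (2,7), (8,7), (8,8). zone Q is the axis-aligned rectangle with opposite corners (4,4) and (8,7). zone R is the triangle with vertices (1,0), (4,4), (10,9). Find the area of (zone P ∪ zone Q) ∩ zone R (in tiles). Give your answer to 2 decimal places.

|zone P ∪ zone Q| = 30.
|(zone P ∪ zone Q) ∩ zone R| = 2.33.

2.33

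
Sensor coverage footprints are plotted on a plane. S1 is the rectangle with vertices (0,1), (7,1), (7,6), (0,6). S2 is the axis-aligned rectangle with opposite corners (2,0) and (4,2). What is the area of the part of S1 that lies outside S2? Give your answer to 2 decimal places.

|S1∩S2|: x∈[2,4], y∈[1,2] → 2·1 = 2.
|S1| = 35.
|S1 ∖ S2| = |S1| − |S1∩S2| = 35 − 2 = 33.00.

33.00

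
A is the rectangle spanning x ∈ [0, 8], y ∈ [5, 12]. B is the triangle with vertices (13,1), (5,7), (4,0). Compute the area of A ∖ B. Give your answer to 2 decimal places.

|A| = 56, |A∩B| = 2.9524.
|A ∖ B| = |A| − |A∩B| = 56 − 2.9524 = 53.05.

53.05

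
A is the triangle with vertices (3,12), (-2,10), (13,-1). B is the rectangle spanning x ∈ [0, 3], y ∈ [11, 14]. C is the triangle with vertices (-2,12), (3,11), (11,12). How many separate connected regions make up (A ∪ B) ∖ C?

2

(A ∪ B) ∖ C splits into 2 disjoint pieces (area 41.7991, area 6).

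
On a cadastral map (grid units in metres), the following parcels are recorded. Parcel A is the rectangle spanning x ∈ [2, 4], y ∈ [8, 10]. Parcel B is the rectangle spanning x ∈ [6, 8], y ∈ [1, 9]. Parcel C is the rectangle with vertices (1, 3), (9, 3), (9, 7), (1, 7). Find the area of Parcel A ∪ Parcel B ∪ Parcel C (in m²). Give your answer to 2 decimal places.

44.00

By inclusion–exclusion:
Individual areas: |Parcel A| = 4, |Parcel B| = 16, |Parcel C| = 32.
|Parcel A∩Parcel B| = 0 (no overlap).
|Parcel A∩Parcel C| = 0 (no overlap).
|Parcel B∩Parcel C|: x∈[6,8], y∈[3,7] → 2·4 = 8.
|Parcel A∩Parcel B∩Parcel C| = 0.
|Parcel A ∪ Parcel B ∪ Parcel C| = 52 − 8 + 0 = 44.00.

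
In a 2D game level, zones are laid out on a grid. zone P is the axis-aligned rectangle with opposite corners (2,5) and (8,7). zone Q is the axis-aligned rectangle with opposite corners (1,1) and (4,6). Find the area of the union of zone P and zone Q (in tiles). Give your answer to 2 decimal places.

By inclusion–exclusion:
Individual areas: |zone P| = 12, |zone Q| = 15.
|zone P∩zone Q|: x∈[2,4], y∈[5,6] → 2·1 = 2.
|zone P ∪ zone Q| = 27 − 2 = 25.00.

25.00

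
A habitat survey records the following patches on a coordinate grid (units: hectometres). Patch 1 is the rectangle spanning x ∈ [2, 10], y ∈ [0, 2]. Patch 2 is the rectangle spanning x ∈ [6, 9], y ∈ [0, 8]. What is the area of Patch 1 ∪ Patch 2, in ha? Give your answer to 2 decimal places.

34.00

By inclusion–exclusion:
Individual areas: |Patch 1| = 16, |Patch 2| = 24.
|Patch 1∩Patch 2|: x∈[6,9], y∈[0,2] → 3·2 = 6.
|Patch 1 ∪ Patch 2| = 40 − 6 = 34.00.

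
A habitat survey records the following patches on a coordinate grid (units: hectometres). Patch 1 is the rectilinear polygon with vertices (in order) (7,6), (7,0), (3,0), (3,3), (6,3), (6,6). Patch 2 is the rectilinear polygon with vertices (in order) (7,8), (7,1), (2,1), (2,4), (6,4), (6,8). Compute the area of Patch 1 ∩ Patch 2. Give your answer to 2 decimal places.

The intersection is the polygon with vertices (7,1), (3,1), (3,3), (6,3), (6,4), (6,6), (7,6).
By the shoelace formula its area is 11.00.

11.00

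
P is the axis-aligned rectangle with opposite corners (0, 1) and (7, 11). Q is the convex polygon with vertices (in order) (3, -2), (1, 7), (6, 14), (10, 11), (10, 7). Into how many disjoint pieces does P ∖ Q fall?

2

P ∖ Q splits into 2 disjoint pieces (area 1.7857, area 19.7143).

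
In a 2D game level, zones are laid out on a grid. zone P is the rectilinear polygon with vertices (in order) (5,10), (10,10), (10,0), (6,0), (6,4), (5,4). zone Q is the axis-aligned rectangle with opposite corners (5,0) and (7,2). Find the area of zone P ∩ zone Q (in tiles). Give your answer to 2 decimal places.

2.00

The intersection is the polygon with vertices (6,0), (6,2), (7,2), (7,0).
By the shoelace formula its area is 2.00.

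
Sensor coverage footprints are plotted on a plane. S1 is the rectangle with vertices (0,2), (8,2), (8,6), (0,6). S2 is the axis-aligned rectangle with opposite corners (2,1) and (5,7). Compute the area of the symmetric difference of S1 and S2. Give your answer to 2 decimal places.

|S1∩S2|: x∈[2,5], y∈[2,6] → 3·4 = 12.
|S1 △ S2| = |S1| + |S2| − 2·|S1∩S2| = 32 + 18 − 24 = 26.00.

26.00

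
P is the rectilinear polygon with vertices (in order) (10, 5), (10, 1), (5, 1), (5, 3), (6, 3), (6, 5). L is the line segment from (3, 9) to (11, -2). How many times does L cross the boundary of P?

The segment meets the boundary at (8.818,1), (6,4.875).

2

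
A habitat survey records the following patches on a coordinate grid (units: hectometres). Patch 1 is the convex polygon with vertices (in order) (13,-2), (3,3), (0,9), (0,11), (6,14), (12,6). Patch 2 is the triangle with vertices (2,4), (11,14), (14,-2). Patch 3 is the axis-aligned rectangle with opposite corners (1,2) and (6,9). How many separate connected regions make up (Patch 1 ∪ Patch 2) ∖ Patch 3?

(Patch 1 ∪ Patch 2) ∖ Patch 3 is a single connected region.

1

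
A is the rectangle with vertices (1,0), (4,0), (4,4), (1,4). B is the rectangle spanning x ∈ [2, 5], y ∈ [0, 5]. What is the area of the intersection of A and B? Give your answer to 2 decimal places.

8.00

|A∩B|: x∈[2,4], y∈[0,4] → 2·4 = 8.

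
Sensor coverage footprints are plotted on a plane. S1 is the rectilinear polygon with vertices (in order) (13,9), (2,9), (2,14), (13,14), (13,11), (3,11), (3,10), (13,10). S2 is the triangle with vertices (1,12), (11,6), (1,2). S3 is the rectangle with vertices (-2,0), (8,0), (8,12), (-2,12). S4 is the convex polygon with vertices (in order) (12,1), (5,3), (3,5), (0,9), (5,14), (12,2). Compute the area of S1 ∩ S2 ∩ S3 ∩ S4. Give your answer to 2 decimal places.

4.22

The intersection is the polygon with vertices (3,10.8), (3,10), (4.333,10), (6,9), (2,9), (2,11), (2.25,11.25).
By the shoelace formula its area is 4.22.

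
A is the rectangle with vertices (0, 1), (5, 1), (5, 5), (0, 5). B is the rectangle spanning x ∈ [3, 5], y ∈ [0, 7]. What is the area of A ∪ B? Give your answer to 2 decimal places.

26.00

By inclusion–exclusion:
Individual areas: |A| = 20, |B| = 14.
|A∩B|: x∈[3,5], y∈[1,5] → 2·4 = 8.
|A ∪ B| = 34 − 8 = 26.00.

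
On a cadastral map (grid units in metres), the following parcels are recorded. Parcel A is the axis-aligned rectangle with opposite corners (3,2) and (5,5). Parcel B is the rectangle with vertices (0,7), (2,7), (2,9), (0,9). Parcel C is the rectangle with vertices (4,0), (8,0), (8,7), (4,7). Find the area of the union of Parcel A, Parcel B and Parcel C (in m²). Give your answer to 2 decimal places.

By inclusion–exclusion:
Individual areas: |Parcel A| = 6, |Parcel B| = 4, |Parcel C| = 28.
|Parcel A∩Parcel B| = 0 (no overlap).
|Parcel A∩Parcel C|: x∈[4,5], y∈[2,5] → 1·3 = 3.
|Parcel B∩Parcel C| = 0 (no overlap).
|Parcel A∩Parcel B∩Parcel C| = 0.
|Parcel A ∪ Parcel B ∪ Parcel C| = 38 − 3 + 0 = 35.00.

35.00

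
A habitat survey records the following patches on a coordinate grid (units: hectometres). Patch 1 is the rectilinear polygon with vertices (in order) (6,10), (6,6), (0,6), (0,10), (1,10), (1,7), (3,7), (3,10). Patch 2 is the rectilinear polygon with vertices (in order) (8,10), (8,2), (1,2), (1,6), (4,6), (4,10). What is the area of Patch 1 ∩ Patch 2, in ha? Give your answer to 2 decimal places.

8.00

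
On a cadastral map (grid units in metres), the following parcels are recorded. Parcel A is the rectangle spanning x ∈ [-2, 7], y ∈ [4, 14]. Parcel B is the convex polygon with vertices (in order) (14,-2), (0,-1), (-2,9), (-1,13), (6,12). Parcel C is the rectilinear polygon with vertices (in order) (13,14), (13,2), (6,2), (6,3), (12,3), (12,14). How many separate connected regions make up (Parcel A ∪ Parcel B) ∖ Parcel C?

(Parcel A ∪ Parcel B) ∖ Parcel C is a single connected region.

1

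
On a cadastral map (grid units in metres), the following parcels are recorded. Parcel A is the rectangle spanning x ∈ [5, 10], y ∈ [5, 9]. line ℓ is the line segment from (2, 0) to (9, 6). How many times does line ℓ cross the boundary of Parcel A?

1

The segment meets the boundary at (7.833,5).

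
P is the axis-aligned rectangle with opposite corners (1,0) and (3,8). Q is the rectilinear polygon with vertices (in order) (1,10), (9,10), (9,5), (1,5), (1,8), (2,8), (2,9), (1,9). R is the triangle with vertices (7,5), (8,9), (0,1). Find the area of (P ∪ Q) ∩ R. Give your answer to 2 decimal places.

7.71

|P ∪ Q| = 49.
|(P ∪ Q) ∩ R| = 7.71.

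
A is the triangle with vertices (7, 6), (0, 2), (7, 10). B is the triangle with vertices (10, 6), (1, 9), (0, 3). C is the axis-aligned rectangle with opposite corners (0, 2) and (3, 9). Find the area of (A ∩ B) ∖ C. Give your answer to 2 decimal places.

|A ∩ B| = 9.7027.
|(A ∩ B) ∩ C| = 1.3861.
|(A ∩ B) ∖ C| = 9.7027 − 1.3861 = 8.32.

8.32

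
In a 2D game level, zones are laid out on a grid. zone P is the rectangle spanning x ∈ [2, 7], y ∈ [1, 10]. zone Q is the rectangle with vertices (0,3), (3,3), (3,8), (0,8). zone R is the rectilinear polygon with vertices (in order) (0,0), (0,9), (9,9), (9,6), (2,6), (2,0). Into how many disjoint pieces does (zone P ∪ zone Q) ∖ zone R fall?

(zone P ∪ zone Q) ∖ zone R splits into 2 disjoint pieces (area 5, area 25).

2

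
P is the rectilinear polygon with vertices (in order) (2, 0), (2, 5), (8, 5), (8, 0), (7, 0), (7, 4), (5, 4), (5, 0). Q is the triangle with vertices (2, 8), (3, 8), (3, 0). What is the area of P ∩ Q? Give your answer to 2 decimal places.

The intersection is the polygon with vertices (3,5), (3,0), (2.375,5).
By the shoelace formula its area is 1.56.

1.56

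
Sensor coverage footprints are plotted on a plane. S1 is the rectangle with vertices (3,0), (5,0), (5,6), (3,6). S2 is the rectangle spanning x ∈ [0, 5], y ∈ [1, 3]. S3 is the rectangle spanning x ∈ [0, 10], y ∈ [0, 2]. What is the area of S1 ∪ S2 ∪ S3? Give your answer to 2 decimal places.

By inclusion–exclusion:
Individual areas: |S1| = 12, |S2| = 10, |S3| = 20.
|S1∩S2|: x∈[3,5], y∈[1,3] → 2·2 = 4.
|S1∩S3|: x∈[3,5], y∈[0,2] → 2·2 = 4.
|S2∩S3|: x∈[0,5], y∈[1,2] → 5·1 = 5.
|S1∩S2∩S3| = 2.
|S1 ∪ S2 ∪ S3| = 42 − 13 + 2 = 31.00.

31.00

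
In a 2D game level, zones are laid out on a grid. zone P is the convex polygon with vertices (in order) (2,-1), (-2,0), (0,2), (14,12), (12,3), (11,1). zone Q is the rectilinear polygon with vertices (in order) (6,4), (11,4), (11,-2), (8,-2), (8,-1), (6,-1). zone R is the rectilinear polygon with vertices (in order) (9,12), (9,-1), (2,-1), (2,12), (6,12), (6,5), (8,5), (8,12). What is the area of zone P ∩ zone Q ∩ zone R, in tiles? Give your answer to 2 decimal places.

The intersection is the polygon with vertices (6,4), (9,4), (9,0.556), (6,-0.111).
By the shoelace formula its area is 11.33.

11.33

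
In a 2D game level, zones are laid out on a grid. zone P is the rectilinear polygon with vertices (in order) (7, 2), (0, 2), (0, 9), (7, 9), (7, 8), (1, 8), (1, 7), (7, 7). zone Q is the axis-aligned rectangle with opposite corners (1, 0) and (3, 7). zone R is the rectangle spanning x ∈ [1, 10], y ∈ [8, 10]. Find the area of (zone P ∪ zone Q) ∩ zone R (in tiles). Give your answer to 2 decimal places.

6.00

The region (zone P ∪ zone Q) ∩ zone R is the polygon with vertices (7,9), (7,8), (1,8), (1,9).
By the shoelace formula its area is 6.00.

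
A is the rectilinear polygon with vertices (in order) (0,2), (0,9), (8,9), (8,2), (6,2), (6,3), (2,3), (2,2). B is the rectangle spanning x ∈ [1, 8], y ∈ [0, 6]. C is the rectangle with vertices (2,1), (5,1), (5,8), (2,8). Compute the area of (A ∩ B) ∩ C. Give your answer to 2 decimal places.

9.00

|A ∩ B| = 24.
|(A ∩ B) ∩ C| = 9.00.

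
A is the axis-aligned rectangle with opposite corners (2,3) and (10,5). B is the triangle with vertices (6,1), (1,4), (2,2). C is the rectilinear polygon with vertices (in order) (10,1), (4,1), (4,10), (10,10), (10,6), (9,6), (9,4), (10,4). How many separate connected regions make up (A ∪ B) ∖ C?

2

(A ∪ B) ∖ C splits into 2 disjoint pieces (area 6.6667, area 1).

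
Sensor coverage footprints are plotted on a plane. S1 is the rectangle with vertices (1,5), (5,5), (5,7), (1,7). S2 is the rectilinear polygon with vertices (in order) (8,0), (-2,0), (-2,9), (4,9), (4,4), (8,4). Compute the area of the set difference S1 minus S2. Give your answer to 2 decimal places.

2.00

|S1| = 8, |S1∩S2| = 6.
|S1 ∖ S2| = |S1| − |S1∩S2| = 8 − 6 = 2.00.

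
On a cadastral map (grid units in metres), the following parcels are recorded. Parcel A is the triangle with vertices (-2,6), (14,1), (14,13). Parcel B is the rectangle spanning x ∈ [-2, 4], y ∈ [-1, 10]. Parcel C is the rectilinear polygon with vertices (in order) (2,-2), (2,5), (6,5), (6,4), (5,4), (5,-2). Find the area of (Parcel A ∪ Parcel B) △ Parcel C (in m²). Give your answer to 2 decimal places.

142.44

|Parcel A ∪ Parcel B| = 148.5.
|(Parcel A ∪ Parcel B) ∩ Parcel C| = 14.0312.
|(Parcel A ∪ Parcel B) △ Parcel C| = 148.5 + 22 − 28.0625 = 142.44.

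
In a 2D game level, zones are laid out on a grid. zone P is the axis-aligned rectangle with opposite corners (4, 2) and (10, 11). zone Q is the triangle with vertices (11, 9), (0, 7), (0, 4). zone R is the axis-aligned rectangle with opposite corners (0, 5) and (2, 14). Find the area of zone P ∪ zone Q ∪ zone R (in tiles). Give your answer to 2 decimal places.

By inclusion–exclusion:
Individual areas: |zone P| = 54, |zone Q| = 16.5, |zone R| = 18.
|zone P∩zone Q| = 6.5455.
|zone P∩zone R| = 0 (no overlap).
|zone Q∩zone R| = 4.3636.
|zone P∩zone Q∩zone R| = 0.
|zone P ∪ zone Q ∪ zone R| = 88.5 − 10.9091 + 0 = 77.59.

77.59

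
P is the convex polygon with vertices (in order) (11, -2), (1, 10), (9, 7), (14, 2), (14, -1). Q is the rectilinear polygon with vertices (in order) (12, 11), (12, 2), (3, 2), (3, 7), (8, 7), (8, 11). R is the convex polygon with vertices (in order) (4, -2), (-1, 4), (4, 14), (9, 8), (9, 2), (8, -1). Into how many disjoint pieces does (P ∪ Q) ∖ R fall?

(P ∪ Q) ∖ R splits into 2 disjoint pieces (area 0.2171, area 47.8048).

2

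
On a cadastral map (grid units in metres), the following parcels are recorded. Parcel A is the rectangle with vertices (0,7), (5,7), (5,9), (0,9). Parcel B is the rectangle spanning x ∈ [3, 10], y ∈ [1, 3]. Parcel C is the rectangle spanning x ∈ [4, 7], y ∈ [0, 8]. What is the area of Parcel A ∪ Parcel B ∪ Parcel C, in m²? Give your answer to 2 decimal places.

41.00

By inclusion–exclusion:
Individual areas: |Parcel A| = 10, |Parcel B| = 14, |Parcel C| = 24.
|Parcel A∩Parcel B| = 0 (no overlap).
|Parcel A∩Parcel C|: x∈[4,5], y∈[7,8] → 1·1 = 1.
|Parcel B∩Parcel C|: x∈[4,7], y∈[1,3] → 3·2 = 6.
|Parcel A∩Parcel B∩Parcel C| = 0.
|Parcel A ∪ Parcel B ∪ Parcel C| = 48 − 7 + 0 = 41.00.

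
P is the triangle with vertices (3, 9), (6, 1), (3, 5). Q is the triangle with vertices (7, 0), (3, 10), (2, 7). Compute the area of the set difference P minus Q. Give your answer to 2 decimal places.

|P| = 6, |P∩Q| = 4.5632.
|P ∖ Q| = |P| − |P∩Q| = 6 − 4.5632 = 1.44.

1.44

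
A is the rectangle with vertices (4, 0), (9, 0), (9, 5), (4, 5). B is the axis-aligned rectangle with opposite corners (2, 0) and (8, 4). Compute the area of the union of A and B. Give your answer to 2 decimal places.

By inclusion–exclusion:
Individual areas: |A| = 25, |B| = 24.
|A∩B|: x∈[4,8], y∈[0,4] → 4·4 = 16.
|A ∪ B| = 49 − 16 = 33.00.

33.00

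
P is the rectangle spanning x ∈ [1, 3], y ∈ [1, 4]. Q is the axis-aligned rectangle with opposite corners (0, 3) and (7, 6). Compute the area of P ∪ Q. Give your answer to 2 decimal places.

25.00

By inclusion–exclusion:
Individual areas: |P| = 6, |Q| = 21.
|P∩Q|: x∈[1,3], y∈[3,4] → 2·1 = 2.
|P ∪ Q| = 27 − 2 = 25.00.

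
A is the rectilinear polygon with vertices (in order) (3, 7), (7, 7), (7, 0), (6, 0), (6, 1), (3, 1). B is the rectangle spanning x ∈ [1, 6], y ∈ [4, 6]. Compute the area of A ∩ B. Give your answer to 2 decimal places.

The intersection is the polygon with vertices (3,6), (6,6), (6,4), (3,4).
By the shoelace formula its area is 6.00.

6.00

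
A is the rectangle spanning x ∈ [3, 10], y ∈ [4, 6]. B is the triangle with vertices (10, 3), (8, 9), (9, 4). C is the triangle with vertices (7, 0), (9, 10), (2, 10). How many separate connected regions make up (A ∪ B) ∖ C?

(A ∪ B) ∖ C splits into 2 disjoint pieces (area 4.7333, area 3).

2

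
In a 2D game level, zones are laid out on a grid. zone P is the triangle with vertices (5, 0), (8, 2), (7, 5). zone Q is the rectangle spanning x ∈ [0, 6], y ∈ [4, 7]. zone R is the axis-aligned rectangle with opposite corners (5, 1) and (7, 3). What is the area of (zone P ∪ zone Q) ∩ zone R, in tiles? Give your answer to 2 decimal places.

The region (zone P ∪ zone Q) ∩ zone R is the polygon with vertices (6.5,1), (5.4,1), (6.2,3), (7,3), (7,1.333).
By the shoelace formula its area is 2.32.

2.32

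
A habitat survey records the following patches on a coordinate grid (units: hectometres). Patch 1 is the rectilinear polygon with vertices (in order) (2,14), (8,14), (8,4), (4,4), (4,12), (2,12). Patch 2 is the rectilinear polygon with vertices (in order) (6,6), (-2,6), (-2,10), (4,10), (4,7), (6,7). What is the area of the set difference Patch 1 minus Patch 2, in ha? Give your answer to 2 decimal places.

42.00

|Patch 1| = 44, |Patch 1∩Patch 2| = 2.
|Patch 1 ∖ Patch 2| = |Patch 1| − |Patch 1∩Patch 2| = 44 − 2 = 42.00.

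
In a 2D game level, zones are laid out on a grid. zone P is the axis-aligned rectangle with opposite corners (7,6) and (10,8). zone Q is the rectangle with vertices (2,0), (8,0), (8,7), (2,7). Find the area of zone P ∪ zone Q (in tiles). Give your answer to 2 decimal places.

By inclusion–exclusion:
Individual areas: |zone P| = 6, |zone Q| = 42.
|zone P∩zone Q|: x∈[7,8], y∈[6,7] → 1·1 = 1.
|zone P ∪ zone Q| = 48 − 1 = 47.00.

47.00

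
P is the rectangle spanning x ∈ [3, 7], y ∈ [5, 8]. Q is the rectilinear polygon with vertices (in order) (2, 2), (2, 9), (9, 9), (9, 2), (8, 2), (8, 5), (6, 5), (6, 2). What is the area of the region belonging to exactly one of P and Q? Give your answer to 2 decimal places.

|P| = 12, |Q| = 43, |P∩Q| = 12.
|P △ Q| = |P| + |Q| − 2·|P∩Q| = 12 + 43 − 24 = 31.00.

31.00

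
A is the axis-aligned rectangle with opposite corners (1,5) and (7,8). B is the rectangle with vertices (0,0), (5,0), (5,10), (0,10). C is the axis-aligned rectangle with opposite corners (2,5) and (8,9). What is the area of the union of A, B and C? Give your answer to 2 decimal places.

62.00

By inclusion–exclusion:
Individual areas: |A| = 18, |B| = 50, |C| = 24.
|A∩B|: x∈[1,5], y∈[5,8] → 4·3 = 12.
|A∩C|: x∈[2,7], y∈[5,8] → 5·3 = 15.
|B∩C|: x∈[2,5], y∈[5,9] → 3·4 = 12.
|A∩B∩C| = 9.
|A ∪ B ∪ C| = 92 − 39 + 9 = 62.00.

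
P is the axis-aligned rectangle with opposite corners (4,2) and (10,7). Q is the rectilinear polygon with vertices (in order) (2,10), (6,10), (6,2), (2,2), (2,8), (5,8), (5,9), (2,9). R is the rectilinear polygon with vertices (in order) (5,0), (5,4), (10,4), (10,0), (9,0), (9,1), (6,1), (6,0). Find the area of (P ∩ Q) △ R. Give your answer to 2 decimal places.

|P ∩ Q| = 10.
|(P ∩ Q) ∩ R| = 2.
|(P ∩ Q) △ R| = 10 + 17 − 4 = 23.00.

23.00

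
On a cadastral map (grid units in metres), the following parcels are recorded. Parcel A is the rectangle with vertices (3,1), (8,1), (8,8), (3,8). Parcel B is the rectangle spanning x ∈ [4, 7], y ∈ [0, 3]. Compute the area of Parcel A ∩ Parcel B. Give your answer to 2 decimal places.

|Parcel A∩Parcel B|: x∈[4,7], y∈[1,3] → 3·2 = 6.

6.00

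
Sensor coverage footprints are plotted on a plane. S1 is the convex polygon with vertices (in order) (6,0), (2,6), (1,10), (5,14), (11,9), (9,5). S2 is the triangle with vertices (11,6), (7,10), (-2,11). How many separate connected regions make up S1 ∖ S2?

2

S1 ∖ S2 splits into 2 disjoint pieces (area 39.6211, area 21.7).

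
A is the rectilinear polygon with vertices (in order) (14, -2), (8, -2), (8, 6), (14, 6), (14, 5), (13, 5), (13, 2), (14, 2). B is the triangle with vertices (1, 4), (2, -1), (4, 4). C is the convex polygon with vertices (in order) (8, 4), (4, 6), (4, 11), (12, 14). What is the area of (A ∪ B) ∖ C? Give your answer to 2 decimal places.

|A ∪ B| = 52.5.
|(A ∪ B) ∩ C| = 0.8.
|(A ∪ B) ∖ C| = 52.5 − 0.8 = 51.70.

51.70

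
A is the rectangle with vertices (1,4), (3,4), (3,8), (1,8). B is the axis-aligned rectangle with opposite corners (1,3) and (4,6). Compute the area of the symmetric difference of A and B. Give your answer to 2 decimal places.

|A∩B|: x∈[1,3], y∈[4,6] → 2·2 = 4.
|A △ B| = |A| + |B| − 2·|A∩B| = 8 + 9 − 8 = 9.00.

9.00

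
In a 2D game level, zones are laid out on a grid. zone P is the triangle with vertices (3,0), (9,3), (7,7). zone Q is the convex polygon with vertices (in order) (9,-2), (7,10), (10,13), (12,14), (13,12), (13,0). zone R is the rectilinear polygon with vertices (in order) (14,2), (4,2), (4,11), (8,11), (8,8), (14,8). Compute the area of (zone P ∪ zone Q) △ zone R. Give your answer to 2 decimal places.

|zone P ∪ zone Q| = 84.2981.
|(zone P ∪ zone Q) ∩ zone R| = 44.1076.
|(zone P ∪ zone Q) △ zone R| = 84.2981 + 72 − 88.2152 = 68.08.

68.08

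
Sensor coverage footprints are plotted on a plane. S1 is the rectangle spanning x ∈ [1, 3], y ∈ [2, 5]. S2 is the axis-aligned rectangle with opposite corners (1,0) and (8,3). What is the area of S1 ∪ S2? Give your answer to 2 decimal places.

By inclusion–exclusion:
Individual areas: |S1| = 6, |S2| = 21.
|S1∩S2|: x∈[1,3], y∈[2,3] → 2·1 = 2.
|S1 ∪ S2| = 27 − 2 = 25.00.

25.00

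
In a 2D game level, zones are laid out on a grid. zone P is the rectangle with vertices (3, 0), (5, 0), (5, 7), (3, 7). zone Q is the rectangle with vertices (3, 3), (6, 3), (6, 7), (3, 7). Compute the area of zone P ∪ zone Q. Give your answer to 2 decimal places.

18.00

By inclusion–exclusion:
Individual areas: |zone P| = 14, |zone Q| = 12.
|zone P∩zone Q|: x∈[3,5], y∈[3,7] → 2·4 = 8.
|zone P ∪ zone Q| = 26 − 8 = 18.00.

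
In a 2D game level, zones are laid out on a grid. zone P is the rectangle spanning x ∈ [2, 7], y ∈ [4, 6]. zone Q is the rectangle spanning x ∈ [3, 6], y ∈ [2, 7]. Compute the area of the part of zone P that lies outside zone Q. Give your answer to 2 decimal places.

4.00

|zone P∩zone Q|: x∈[3,6], y∈[4,6] → 3·2 = 6.
|zone P| = 10.
|zone P ∖ zone Q| = |zone P| − |zone P∩zone Q| = 10 − 6 = 4.00.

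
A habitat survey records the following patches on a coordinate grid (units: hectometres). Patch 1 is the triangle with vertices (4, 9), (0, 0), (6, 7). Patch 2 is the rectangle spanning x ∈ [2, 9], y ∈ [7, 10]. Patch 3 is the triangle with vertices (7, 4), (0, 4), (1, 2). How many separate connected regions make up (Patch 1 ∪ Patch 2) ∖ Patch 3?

(Patch 1 ∪ Patch 2) ∖ Patch 3 splits into 2 disjoint pieces (area 0.951, area 27.8095).

2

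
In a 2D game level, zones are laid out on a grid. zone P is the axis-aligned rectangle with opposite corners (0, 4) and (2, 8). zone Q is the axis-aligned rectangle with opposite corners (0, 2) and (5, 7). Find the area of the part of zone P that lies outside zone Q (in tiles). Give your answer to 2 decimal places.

2.00

|zone P∩zone Q|: x∈[0,2], y∈[4,7] → 2·3 = 6.
|zone P| = 8.
|zone P ∖ zone Q| = |zone P| − |zone P∩zone Q| = 8 − 6 = 2.00.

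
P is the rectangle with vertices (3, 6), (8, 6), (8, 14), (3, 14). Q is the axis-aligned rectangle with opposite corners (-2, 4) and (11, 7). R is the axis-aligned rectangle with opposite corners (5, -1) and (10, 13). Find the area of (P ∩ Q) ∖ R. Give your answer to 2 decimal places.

2.00

|P ∩ Q| = 5.
|(P ∩ Q) ∩ R| = 3.
|(P ∩ Q) ∖ R| = 5 − 3 = 2.00.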